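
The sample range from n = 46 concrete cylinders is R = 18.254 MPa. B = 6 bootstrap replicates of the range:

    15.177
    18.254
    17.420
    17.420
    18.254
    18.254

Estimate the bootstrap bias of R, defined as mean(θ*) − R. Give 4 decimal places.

mean(θ*) = (15.177 + 18.254 + 17.420 + 17.420 + 18.254 + 18.254) / 6 = 17.46317
bias = 17.46317 − 18.254

bias = −0.7908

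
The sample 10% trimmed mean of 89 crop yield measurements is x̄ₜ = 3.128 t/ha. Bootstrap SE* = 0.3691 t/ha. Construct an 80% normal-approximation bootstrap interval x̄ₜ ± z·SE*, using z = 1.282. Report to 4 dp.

Margin = 1.282 × 0.3691 = 0.47319
Interval: 3.128 ± 0.47319

(2.6548, 3.6012)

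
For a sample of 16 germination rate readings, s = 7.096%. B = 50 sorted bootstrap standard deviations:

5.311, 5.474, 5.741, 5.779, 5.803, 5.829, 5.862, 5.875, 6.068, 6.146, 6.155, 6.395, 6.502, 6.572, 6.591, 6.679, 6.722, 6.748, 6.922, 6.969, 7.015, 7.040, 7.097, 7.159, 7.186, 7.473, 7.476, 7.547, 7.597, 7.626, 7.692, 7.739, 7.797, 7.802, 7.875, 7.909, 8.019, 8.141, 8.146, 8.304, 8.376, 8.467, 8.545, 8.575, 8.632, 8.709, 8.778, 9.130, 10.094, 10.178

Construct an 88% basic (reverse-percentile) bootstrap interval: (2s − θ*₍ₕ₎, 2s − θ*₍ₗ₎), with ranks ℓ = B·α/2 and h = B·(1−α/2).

Percentile endpoints at ranks 3 and 47: θ*₍3₎ = 5.741, θ*₍47₎ = 8.778.
Basic interval reflects these around s:
  lower = 2 × 7.096 − 8.778 = 5.414
  upper = 2 × 7.096 − 5.741 = 8.451

(5.414, 8.451)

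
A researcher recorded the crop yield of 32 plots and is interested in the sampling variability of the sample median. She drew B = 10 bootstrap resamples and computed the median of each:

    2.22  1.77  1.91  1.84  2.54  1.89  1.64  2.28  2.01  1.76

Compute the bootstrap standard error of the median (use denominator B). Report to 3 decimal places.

SE* = 0.265

Bootstrap SE is the standard deviation of the 10 replicate medians.
Mean of replicates: (2.22 + 1.77 + 1.91 + 1.84 + 2.54 + 1.89 + 1.64 + 2.28 + 2.01 + 1.76) / 10 = 19.8600 / 10 = 1.9860
Sum of squared deviations: (+0.2340)² + (−0.2160)² + (−0.0760)² + (−0.1460)² + (+0.5540)² + (−0.0960)² + (−0.3460)² + (+0.2940)² + (+0.0240)² + (−0.2260)² = 0.7024
Variance = 0.7024 / 10 = 0.0702
SE* = √0.0702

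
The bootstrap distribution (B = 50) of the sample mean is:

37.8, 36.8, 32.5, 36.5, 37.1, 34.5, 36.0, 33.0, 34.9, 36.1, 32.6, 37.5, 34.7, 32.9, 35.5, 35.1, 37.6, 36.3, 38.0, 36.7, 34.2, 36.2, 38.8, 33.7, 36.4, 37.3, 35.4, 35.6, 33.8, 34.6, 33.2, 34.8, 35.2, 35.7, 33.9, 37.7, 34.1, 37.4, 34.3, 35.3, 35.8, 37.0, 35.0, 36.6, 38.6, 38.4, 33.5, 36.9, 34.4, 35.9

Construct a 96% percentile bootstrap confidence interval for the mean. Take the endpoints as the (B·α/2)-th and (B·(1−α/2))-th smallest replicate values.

Sorted replicates: 32.5, 32.6, 32.9, 33.0, 33.2, 33.5, 33.7, 33.8, 33.9, 34.1, 34.2, 34.3, 34.4, 34.5, 34.6, 34.7, 34.8, 34.9, 35.0, 35.1, 35.2, 35.3, 35.4, 35.5, 35.6, 35.7, 35.8, 35.9, 36.0, 36.1, 36.2, 36.3, 36.4, 36.5, 36.6, 36.7, 36.8, 36.9, 37.0, 37.1, 37.3, 37.4, 37.5, 37.6, 37.7, 37.8, 38.0, 38.4, 38.6, 38.8
α = 0.04; lower rank = 50 × 0.020 = 1; upper rank = 50 × 0.980 = 49.
The 1st smallest replicate is 32.5; the 49th is 38.6.

(32.5, 38.6)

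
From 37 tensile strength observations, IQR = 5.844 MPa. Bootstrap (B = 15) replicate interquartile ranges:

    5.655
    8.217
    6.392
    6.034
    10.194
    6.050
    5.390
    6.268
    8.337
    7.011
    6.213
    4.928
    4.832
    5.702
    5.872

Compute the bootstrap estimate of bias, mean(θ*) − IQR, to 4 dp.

mean(θ*) = (5.655 + 8.217 + 6.392 + 6.034 + 10.194 + 6.050 + 5.390 + 6.268 + 8.337 + 7.011 + 6.213 + 4.928 + 4.832 + 5.702 + 5.872) / 15 = 6.47300
bias = 6.47300 − 5.844

bias = +0.6290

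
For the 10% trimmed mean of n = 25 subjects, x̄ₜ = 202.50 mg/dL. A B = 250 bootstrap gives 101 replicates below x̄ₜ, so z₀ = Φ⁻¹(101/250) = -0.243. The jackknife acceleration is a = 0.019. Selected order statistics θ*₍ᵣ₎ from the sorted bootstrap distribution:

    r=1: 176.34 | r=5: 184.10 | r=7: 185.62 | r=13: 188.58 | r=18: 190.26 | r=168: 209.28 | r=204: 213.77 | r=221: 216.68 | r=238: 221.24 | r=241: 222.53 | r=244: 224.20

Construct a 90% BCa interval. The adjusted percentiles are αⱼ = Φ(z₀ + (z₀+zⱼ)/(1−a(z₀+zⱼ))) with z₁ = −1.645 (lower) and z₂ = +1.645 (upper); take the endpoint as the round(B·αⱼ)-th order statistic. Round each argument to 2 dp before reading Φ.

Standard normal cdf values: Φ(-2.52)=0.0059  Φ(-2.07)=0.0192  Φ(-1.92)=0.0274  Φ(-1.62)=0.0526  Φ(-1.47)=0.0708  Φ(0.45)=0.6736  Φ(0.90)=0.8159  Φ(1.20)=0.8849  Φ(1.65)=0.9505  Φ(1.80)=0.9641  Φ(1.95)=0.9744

(184.10, 216.68)

Lower: z₀ + z₁ = -0.243 + (-1.645) = -1.888; 1 − a(z₀+z₁) = 1 − (0.019)(-1.888) = 1.0359; argument = -0.243 + (-1.888)/1.0359 = -2.0656 → -2.07.
α₁ = Φ(-2.07) = 0.0192; rank = round(250 × 0.0192) = 5; θ*₍5₎ = 184.10.
Upper: z₀ + z₂ = 1.402; 1 − a(z₀+z₂) = 0.9734; argument = 1.1974 → 1.20; α₂ = 0.8849; rank = 221; θ*₍221₎ = 216.68.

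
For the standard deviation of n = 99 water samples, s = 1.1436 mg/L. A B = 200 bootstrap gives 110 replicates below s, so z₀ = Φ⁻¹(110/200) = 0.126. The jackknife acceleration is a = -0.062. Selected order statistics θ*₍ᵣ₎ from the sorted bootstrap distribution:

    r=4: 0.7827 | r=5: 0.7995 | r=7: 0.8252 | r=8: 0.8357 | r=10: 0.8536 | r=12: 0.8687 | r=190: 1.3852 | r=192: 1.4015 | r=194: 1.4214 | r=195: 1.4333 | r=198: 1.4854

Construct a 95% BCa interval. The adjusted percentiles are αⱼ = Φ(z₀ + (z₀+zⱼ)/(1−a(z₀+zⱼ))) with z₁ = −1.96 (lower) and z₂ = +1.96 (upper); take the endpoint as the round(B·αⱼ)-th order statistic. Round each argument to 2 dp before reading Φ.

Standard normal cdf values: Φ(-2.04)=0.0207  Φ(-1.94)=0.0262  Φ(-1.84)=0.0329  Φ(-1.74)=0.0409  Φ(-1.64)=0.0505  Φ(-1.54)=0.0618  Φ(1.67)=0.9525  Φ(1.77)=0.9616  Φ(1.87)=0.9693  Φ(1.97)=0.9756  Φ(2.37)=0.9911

Lower: z₀ + z₁ = 0.126 + (-1.960) = -1.834; 1 − a(z₀+z₁) = 1 − (-0.062)(-1.834) = 0.8863; argument = 0.126 + (-1.834)/0.8863 = -1.9433 → -1.94.
α₁ = Φ(-1.94) = 0.0262; rank = round(200 × 0.0262) = 5; θ*₍5₎ = 0.7995.
Upper: z₀ + z₂ = 2.086; 1 − a(z₀+z₂) = 1.1293; argument = 1.9731 → 1.97; α₂ = 0.9756; rank = 195; θ*₍195₎ = 1.4333.

(0.7995, 1.4333)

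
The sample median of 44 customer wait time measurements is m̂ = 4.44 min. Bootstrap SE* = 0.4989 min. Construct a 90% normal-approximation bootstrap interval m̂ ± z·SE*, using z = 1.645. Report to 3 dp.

(3.619, 5.261)

Margin = 1.645 × 0.4989 = 0.8207
Interval: 4.44 ± 0.8207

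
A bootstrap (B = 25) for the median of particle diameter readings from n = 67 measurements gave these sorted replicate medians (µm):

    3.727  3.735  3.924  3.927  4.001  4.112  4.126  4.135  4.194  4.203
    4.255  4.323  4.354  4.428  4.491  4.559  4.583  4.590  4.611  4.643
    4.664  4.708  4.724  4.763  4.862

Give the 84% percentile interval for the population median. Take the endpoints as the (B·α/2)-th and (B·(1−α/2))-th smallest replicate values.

(3.735, 4.724)

α = 0.16; lower rank = 25 × 0.080 = 2; upper rank = 25 × 0.920 = 23.
The 2nd smallest replicate is 3.735; the 23rd is 4.724.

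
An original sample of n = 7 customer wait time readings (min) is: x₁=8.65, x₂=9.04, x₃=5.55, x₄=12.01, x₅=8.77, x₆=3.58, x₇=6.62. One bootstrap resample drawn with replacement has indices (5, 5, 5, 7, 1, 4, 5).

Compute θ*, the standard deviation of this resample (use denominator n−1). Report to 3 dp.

θ* = 1.581

Resample values: 8.77, 8.77, 8.77, 6.62, 8.65, 12.01, 8.77.
Mean = 8.9086; sum of squared deviations = 15.0001
s² = 15.0001 / 6 = 2.5000
s = √2.5000 = 1.581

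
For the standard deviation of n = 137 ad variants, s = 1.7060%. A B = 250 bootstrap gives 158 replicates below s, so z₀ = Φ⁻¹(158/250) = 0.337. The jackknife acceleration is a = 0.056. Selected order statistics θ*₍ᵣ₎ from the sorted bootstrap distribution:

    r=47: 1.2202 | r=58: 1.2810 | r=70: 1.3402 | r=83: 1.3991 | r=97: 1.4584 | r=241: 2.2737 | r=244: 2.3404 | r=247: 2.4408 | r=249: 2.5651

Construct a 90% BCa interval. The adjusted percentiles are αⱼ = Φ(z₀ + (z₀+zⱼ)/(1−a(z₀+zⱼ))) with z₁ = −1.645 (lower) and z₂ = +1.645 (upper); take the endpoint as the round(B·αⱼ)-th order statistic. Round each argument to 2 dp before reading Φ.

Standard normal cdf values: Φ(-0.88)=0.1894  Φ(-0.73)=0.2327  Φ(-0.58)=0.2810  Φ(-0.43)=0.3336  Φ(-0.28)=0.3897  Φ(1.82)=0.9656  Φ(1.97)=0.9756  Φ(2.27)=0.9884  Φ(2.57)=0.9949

(1.2202, 2.5651)

Lower: z₀ + z₁ = 0.337 + (-1.645) = -1.308; 1 − a(z₀+z₁) = 1 − (0.056)(-1.308) = 1.0732; argument = 0.337 + (-1.308)/1.0732 = -0.8817 → -0.88.
α₁ = Φ(-0.88) = 0.1894; rank = round(250 × 0.1894) = 47; θ*₍47₎ = 1.2202.
Upper: z₀ + z₂ = 1.982; 1 − a(z₀+z₂) = 0.8890; argument = 2.5665 → 2.57; α₂ = 0.9949; rank = 249; θ*₍249₎ = 2.5651.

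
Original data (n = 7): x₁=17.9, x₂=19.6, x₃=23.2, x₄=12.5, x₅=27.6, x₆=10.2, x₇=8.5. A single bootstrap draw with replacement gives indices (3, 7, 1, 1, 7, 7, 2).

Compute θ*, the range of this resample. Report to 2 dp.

Resample values: 23.2, 8.5, 17.9, 17.9, 8.5, 8.5, 19.6.
Range = 23.2 − 8.5 = 14.70

θ* = 14.70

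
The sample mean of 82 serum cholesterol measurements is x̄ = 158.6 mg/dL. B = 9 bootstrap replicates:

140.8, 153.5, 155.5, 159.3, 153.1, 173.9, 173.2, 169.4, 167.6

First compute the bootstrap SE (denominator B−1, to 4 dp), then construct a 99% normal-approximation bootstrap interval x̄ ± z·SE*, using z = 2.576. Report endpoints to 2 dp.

Mean of replicates = 160.7000; sum of squared deviations = 988.4000; SE* = √(988.4000/8) = 11.1153
Margin = 2.576 × 11.1153 = 28.633
Interval: 158.6 ± 28.633

(129.97, 187.23)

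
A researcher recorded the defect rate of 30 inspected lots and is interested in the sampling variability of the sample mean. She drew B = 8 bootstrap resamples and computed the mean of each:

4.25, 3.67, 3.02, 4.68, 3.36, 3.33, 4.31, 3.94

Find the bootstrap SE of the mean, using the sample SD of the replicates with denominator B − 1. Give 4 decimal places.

Bootstrap SE is the standard deviation of the 8 replicate means.
Mean of replicates: (4.25 + 3.67 + 3.02 + 4.68 + 3.36 + 3.33 + 4.31 + 3.94) / 8 = 30.56000 / 8 = 3.82000
Sum of squared deviations: (+0.43000)² + (−0.15000)² + (−0.80000)² + (+0.86000)² + (−0.46000)² + (−0.49000)² + (+0.49000)² + (+0.12000)² = 2.29320
Variance = 2.29320 / 7 = 0.32760
SE* = √0.32760

SE* = 0.5724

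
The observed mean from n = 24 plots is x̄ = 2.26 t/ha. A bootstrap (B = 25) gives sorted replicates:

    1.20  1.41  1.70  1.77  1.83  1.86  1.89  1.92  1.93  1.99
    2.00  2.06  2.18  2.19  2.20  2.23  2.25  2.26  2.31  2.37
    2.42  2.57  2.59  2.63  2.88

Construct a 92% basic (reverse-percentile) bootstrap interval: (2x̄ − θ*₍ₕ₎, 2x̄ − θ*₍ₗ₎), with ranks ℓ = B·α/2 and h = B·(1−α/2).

(1.89, 3.32)

Percentile endpoints at ranks 1 and 24: θ*₍1₎ = 1.20, θ*₍24₎ = 2.63.
Basic interval reflects these around x̄:
  lower = 2 × 2.26 − 2.63 = 1.89
  upper = 2 × 2.26 − 1.20 = 3.32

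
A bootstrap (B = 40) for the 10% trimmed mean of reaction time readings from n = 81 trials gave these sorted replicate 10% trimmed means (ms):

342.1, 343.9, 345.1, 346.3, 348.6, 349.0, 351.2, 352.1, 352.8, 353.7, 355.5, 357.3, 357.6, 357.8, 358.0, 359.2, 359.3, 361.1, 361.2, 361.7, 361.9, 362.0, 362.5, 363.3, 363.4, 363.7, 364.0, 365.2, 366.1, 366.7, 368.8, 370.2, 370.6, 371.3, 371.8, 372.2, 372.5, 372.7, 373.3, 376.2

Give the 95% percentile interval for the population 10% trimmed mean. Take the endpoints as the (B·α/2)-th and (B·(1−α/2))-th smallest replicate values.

(342.1, 373.3)

α = 0.05; lower rank = 40 × 0.025 = 1; upper rank = 40 × 0.975 = 39.
The 1st smallest replicate is 342.1; the 39th is 373.3.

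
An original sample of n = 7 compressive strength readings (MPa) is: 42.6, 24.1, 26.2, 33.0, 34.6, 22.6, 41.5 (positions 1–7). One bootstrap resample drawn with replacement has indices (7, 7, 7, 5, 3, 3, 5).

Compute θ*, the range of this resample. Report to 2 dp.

Resample values: 41.5, 41.5, 41.5, 34.6, 26.2, 26.2, 34.6.
Range = 41.5 − 26.2 = 15.30

θ* = 15.30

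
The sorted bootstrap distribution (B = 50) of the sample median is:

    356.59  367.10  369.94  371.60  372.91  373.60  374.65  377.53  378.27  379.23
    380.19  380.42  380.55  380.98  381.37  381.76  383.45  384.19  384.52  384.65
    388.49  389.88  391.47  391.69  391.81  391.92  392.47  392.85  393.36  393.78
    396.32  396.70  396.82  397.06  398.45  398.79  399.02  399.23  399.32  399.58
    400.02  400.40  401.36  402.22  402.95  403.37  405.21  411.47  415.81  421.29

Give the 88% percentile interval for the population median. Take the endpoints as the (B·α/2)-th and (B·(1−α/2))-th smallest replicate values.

(369.94, 405.21)

α = 0.12; lower rank = 50 × 0.060 = 3; upper rank = 50 × 0.940 = 47.
The 3rd smallest replicate is 369.94; the 47th is 405.21.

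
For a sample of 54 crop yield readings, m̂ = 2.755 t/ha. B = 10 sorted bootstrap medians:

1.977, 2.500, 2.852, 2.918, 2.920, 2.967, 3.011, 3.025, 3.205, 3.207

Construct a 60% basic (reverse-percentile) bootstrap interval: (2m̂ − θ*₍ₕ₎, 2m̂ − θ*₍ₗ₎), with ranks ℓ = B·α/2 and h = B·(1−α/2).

Percentile endpoints at ranks 2 and 8: θ*₍2₎ = 2.500, θ*₍8₎ = 3.025.
Basic interval reflects these around m̂:
  lower = 2 × 2.755 − 3.025 = 2.485
  upper = 2 × 2.755 − 2.500 = 3.010

(2.485, 3.010)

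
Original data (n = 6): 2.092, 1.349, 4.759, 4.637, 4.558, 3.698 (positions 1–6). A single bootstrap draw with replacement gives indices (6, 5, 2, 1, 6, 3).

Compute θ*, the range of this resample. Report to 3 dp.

θ* = 3.410

Resample values: 3.698, 4.558, 1.349, 2.092, 3.698, 4.759.
Range = 4.759 − 1.349 = 3.410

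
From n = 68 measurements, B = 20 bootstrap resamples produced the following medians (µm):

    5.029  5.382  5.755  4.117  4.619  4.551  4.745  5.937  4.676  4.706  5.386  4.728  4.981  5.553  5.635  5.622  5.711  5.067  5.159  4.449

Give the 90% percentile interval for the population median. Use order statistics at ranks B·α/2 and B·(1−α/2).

Sorted replicates: 4.117, 4.449, 4.551, 4.619, 4.676, 4.706, 4.728, 4.745, 4.981, 5.029, 5.067, 5.159, 5.382, 5.386, 5.553, 5.622, 5.635, 5.711, 5.755, 5.937
α = 0.10; lower rank = 20 × 0.050 = 1; upper rank = 20 × 0.950 = 19.
The 1st smallest replicate is 4.117; the 19th is 5.755.

(4.117, 5.755)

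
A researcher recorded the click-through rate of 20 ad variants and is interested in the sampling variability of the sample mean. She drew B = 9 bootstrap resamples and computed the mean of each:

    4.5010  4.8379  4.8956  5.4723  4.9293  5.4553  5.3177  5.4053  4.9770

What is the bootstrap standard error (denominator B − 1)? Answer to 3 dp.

SE* = 0.339

Bootstrap SE is the standard deviation of the 9 replicate means.
Mean of replicates: (4.5010 + 4.8379 + 4.8956 + 5.4723 + 4.9293 + 5.4553 + 5.3177 + 5.4053 + 4.9770) / 9 = 45.79140 / 9 = 5.08793
Sum of squared deviations: (−0.58693)² + (−0.25003)² + (−0.19233)² + (+0.38437)² + (−0.15863)² + (+0.36737)² + (+0.22977)² + (+0.31737)² + (−0.11093)² = 0.91768
Variance = 0.91768 / 8 = 0.11471
SE* = √0.11471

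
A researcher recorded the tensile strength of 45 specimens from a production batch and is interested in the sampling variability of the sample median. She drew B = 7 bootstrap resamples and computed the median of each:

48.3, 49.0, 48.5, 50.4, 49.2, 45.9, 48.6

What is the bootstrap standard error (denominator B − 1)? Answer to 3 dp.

Bootstrap SE is the standard deviation of the 7 replicate medians.
Mean of replicates: (48.3 + 49.0 + 48.5 + 50.4 + 49.2 + 45.9 + 48.6) / 7 = 339.9000 / 7 = 48.5571
Sum of squared deviations: (−0.2571)² + (+0.4429)² + (−0.0571)² + (+1.8429)² + (+0.6429)² + (−2.6571)² + (+0.0429)² = 11.1371
Variance = 11.1371 / 6 = 1.8562
SE* = √1.8562

SE* = 1.362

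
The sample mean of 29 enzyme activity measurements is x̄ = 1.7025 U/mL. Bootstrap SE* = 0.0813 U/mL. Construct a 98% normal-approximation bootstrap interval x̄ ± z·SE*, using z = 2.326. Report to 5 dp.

(1.51340, 1.89160)

Margin = 2.326 × 0.0813 = 0.189104
Interval: 1.7025 ± 0.189104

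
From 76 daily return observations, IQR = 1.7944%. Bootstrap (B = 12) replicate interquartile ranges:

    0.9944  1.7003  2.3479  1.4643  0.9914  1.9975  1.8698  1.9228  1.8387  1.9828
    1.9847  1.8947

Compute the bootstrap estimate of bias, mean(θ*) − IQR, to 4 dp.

bias = −0.0453

mean(θ*) = (0.9944 + 1.7003 + 2.3479 + 1.4643 + 0.9914 + 1.9975 + 1.8698 + 1.9228 + 1.8387 + 1.9828 + 1.9847 + 1.8947) / 12 = 1.74911
bias = 1.74911 − 1.7944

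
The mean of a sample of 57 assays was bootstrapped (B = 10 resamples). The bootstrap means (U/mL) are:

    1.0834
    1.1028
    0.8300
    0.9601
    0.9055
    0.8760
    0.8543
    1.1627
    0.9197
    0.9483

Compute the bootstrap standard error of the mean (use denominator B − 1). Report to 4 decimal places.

Bootstrap SE is the standard deviation of the 10 replicate means.
Mean of replicates: (1.0834 + 1.1028 + 0.8300 + 0.9601 + 0.9055 + 0.8760 + 0.8543 + 1.1627 + 0.9197 + 0.9483) / 10 = 9.64280 / 10 = 0.96428
Sum of squared deviations: (+0.11912)² + (+0.13852)² + (−0.13428)² + (−0.00418)² + (−0.05878)² + (−0.08828)² + (−0.10998)² + (+0.19842)² + (−0.04458)² + (−0.01598)² = 0.11638
Variance = 0.11638 / 9 = 0.01293
SE* = √0.01293

SE* = 0.1137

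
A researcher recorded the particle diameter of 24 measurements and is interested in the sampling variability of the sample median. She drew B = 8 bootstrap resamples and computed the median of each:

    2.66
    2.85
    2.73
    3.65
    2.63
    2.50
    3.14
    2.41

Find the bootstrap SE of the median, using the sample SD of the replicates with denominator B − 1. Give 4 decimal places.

Bootstrap SE is the standard deviation of the 8 replicate medians.
Mean of replicates: (2.66 + 2.85 + 2.73 + 3.65 + 2.63 + 2.50 + 3.14 + 2.41) / 8 = 22.57000 / 8 = 2.82125
Sum of squared deviations: (−0.16125)² + (+0.02875)² + (−0.09125)² + (+0.82875)² + (−0.19125)² + (−0.32125)² + (+0.31875)² + (−0.41125)² = 1.13249
Variance = 1.13249 / 7 = 0.16178
SE* = √0.16178

SE* = 0.4022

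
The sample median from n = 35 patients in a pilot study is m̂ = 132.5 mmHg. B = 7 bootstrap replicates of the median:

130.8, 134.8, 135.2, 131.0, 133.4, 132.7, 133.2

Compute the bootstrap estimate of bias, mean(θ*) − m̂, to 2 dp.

mean(θ*) = (130.8 + 134.8 + 135.2 + 131.0 + 133.4 + 132.7 + 133.2) / 7 = 133.014
bias = 133.014 − 132.5

bias = +0.51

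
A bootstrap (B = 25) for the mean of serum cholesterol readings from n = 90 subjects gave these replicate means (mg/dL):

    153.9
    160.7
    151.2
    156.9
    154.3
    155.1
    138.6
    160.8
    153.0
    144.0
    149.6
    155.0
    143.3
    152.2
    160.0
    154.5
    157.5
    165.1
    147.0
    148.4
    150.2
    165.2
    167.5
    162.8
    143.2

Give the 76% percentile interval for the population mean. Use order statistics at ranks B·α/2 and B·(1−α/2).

Sorted replicates: 138.6, 143.2, 143.3, 144.0, 147.0, 148.4, 149.6, 150.2, 151.2, 152.2, 153.0, 153.9, 154.3, 154.5, 155.0, 155.1, 156.9, 157.5, 160.0, 160.7, 160.8, 162.8, 165.1, 165.2, 167.5
α = 0.24; lower rank = 25 × 0.120 = 3; upper rank = 25 × 0.880 = 22.
The 3rd smallest replicate is 143.3; the 22nd is 162.8.

(143.3, 162.8)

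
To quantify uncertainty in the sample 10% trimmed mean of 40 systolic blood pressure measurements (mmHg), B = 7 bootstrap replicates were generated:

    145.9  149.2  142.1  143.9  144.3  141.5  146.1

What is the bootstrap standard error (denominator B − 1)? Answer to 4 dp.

Bootstrap SE is the standard deviation of the 7 replicate 10% trimmed means.
Mean of replicates: (145.9 + 149.2 + 142.1 + 143.9 + 144.3 + 141.5 + 146.1) / 7 = 1013.00000 / 7 = 144.71429
Sum of squared deviations: (+1.18571)² + (+4.48571)² + (−2.61429)² + (−0.81429)² + (−0.41429)² + (−3.21429)² + (+1.38571)² = 41.44857
Variance = 41.44857 / 6 = 6.90810
SE* = √6.90810

SE* = 2.6283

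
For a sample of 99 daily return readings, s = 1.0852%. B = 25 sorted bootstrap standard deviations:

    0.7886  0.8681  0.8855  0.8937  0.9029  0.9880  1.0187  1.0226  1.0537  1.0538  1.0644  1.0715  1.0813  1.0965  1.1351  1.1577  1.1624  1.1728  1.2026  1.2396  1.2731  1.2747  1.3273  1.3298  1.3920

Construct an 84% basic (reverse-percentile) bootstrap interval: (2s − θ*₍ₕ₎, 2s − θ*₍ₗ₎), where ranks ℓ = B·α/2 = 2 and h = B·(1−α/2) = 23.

Percentile endpoints at ranks 2 and 23: θ*₍2₎ = 0.8681, θ*₍23₎ = 1.3273.
Basic interval reflects these around s:
  lower = 2 × 1.0852 − 1.3273 = 0.8431
  upper = 2 × 1.0852 − 0.8681 = 1.3023

(0.8431, 1.3023)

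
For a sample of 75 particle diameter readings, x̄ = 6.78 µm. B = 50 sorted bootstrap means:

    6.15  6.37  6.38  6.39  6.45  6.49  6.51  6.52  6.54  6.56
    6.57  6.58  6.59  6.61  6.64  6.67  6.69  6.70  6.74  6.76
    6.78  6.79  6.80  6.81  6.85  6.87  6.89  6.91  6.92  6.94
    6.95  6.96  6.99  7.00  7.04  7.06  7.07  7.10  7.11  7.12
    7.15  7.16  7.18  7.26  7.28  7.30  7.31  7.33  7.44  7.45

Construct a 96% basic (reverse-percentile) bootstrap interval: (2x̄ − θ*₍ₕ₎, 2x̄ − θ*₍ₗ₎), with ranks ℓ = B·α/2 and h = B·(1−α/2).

Percentile endpoints at ranks 1 and 49: θ*₍1₎ = 6.15, θ*₍49₎ = 7.44.
Basic interval reflects these around x̄:
  lower = 2 × 6.78 − 7.44 = 6.12
  upper = 2 × 6.78 − 6.15 = 7.41

(6.12, 7.41)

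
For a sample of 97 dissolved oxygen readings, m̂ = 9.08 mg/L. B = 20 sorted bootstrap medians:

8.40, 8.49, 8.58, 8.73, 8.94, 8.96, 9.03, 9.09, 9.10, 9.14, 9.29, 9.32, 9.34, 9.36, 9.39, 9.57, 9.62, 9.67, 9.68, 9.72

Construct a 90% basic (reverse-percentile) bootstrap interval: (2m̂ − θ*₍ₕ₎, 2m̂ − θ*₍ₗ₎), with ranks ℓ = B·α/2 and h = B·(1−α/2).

Percentile endpoints at ranks 1 and 19: θ*₍1₎ = 8.40, θ*₍19₎ = 9.68.
Basic interval reflects these around m̂:
  lower = 2 × 9.08 − 9.68 = 8.48
  upper = 2 × 9.08 − 8.40 = 9.76

(8.48, 9.76)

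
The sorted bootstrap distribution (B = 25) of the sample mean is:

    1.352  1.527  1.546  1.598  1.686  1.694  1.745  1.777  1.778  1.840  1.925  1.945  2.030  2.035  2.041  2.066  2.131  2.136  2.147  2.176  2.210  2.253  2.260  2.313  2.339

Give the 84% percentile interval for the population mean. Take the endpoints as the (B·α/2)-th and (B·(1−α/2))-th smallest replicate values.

(1.527, 2.260)

α = 0.16; lower rank = 25 × 0.080 = 2; upper rank = 25 × 0.920 = 23.
The 2nd smallest replicate is 1.527; the 23rd is 2.260.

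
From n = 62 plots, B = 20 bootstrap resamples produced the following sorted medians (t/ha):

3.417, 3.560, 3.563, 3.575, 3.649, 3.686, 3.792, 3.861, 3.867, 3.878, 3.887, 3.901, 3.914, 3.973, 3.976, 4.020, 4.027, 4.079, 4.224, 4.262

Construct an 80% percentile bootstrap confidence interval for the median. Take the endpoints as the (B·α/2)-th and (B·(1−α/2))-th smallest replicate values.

α = 0.20; lower rank = 20 × 0.100 = 2; upper rank = 20 × 0.900 = 18.
The 2nd smallest replicate is 3.560; the 18th is 4.079.

(3.560, 4.079)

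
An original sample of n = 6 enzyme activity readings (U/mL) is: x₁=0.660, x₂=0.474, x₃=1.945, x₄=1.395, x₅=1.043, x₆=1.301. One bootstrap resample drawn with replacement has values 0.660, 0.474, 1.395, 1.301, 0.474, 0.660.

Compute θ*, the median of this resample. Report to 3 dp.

θ* = 0.660

Sorted: 0.474, 0.474, 0.660, 0.660, 1.301, 1.395
Median = average of the two middle values = 0.660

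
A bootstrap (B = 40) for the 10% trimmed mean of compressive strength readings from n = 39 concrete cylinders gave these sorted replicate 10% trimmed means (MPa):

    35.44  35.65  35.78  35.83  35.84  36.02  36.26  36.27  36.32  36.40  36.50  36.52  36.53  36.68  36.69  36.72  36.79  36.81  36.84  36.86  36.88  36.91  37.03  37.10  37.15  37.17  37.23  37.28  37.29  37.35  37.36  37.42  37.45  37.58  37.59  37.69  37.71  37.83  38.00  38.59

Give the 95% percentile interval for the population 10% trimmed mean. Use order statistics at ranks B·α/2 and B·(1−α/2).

(35.44, 38.00)

α = 0.05; lower rank = 40 × 0.025 = 1; upper rank = 40 × 0.975 = 39.
The 1st smallest replicate is 35.44; the 39th is 38.00.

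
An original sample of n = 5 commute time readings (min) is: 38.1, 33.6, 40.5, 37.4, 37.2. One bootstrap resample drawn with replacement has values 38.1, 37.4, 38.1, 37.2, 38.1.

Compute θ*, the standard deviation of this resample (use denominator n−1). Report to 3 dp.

Mean = 37.7800; sum of squared deviations = 0.7880
s² = 0.7880 / 4 = 0.1970
s = √0.1970 = 0.444

θ* = 0.444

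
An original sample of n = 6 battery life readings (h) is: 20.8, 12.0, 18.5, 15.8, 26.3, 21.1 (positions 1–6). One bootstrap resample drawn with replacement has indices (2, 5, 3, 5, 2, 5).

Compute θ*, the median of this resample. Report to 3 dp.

θ* = 22.400

Resample values: 12.0, 26.3, 18.5, 26.3, 12.0, 26.3.
Sorted: 12.0, 12.0, 18.5, 26.3, 26.3, 26.3
Median = average of the two middle values = 22.400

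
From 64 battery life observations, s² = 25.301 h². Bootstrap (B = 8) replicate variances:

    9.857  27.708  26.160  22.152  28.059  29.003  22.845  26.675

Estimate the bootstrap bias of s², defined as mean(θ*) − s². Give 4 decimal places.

bias = −1.2436

mean(θ*) = (9.857 + 27.708 + 26.160 + 22.152 + 28.059 + 29.003 + 22.845 + 26.675) / 8 = 24.05738
bias = 24.05738 − 25.301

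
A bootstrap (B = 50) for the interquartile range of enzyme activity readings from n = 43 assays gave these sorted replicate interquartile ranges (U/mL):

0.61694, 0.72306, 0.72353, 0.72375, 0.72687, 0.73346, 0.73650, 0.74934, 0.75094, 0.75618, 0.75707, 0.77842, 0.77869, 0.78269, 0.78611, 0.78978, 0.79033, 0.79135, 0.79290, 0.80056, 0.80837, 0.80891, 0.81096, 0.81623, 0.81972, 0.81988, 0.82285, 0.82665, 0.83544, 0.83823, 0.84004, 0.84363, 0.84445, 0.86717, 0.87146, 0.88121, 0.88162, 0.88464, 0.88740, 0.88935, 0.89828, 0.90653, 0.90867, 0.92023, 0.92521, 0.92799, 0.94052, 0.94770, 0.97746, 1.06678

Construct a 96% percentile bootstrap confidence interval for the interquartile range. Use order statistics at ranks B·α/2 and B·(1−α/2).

α = 0.04; lower rank = 50 × 0.020 = 1; upper rank = 50 × 0.980 = 49.
The 1st smallest replicate is 0.61694; the 49th is 0.97746.

(0.61694, 0.97746)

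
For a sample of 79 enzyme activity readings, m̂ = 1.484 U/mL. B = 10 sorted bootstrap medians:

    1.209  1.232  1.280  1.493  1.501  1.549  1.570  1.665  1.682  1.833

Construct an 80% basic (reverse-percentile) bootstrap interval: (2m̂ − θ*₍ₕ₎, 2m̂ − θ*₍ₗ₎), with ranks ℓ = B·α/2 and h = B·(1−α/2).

Percentile endpoints at ranks 1 and 9: θ*₍1₎ = 1.209, θ*₍9₎ = 1.682.
Basic interval reflects these around m̂:
  lower = 2 × 1.484 − 1.682 = 1.286
  upper = 2 × 1.484 − 1.209 = 1.759

(1.286, 1.759)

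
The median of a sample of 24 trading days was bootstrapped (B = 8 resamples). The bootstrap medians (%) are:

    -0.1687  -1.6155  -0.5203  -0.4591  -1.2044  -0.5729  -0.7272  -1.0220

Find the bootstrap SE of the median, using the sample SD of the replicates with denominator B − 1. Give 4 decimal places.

SE* = 0.4669

Bootstrap SE is the standard deviation of the 8 replicate medians.
Mean of replicates: ((-0.1687) + (-1.6155) + (-0.5203) + (-0.4591) + (-1.2044) + (-0.5729) + (-0.7272) + (-1.0220)) / 8 = -6.29010 / 8 = -0.78626
Sum of squared deviations: (+0.61756)² + (−0.82924)² + (+0.26596)² + (+0.32716)² + (−0.41814)² + (+0.21336)² + (+0.05906)² + (−0.23574)² = 1.52621
Variance = 1.52621 / 7 = 0.21803
SE* = √0.21803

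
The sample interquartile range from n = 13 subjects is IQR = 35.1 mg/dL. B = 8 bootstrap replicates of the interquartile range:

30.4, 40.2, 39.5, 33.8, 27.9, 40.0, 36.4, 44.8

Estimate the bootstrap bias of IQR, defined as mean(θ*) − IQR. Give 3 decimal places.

mean(θ*) = (30.4 + 40.2 + 39.5 + 33.8 + 27.9 + 40.0 + 36.4 + 44.8) / 8 = 36.6250
bias = 36.6250 − 35.1

bias = +1.525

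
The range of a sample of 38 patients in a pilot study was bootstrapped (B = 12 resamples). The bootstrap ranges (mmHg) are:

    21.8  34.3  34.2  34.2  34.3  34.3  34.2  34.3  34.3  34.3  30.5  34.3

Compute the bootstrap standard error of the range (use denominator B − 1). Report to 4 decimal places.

Bootstrap SE is the standard deviation of the 12 replicate ranges.
Mean of replicates: (21.8 + 34.3 + 34.2 + 34.2 + 34.3 + 34.3 + 34.2 + 34.3 + 34.3 + 34.3 + 30.5 + 34.3) / 12 = 395.00000 / 12 = 32.91667
Sum of squared deviations: (−11.11667)² + (+1.38333)² + (+1.28333)² + (+1.28333)² + (+1.38333)² + (+1.38333)² + (+1.28333)² + (+1.38333)² + (+1.38333)² + (+1.38333)² + (−2.41667)² + (+1.38333)² = 147.75667
Variance = 147.75667 / 11 = 13.43242
SE* = √13.43242

SE* = 3.6650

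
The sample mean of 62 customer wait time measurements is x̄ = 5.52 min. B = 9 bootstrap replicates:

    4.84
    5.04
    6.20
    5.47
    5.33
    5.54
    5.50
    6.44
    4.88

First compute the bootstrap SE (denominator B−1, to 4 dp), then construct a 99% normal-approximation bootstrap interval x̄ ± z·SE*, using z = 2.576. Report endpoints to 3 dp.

Mean of replicates = 5.4711; sum of squared deviations = 2.4291; SE* = √(2.4291/8) = 0.5510
Margin = 2.576 × 0.5510 = 1.4194
Interval: 5.52 ± 1.4194

(4.101, 6.939)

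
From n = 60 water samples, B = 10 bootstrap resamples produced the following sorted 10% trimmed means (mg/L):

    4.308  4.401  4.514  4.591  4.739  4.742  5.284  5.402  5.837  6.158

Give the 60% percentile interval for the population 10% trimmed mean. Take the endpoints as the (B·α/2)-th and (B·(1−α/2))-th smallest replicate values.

α = 0.40; lower rank = 10 × 0.200 = 2; upper rank = 10 × 0.800 = 8.
The 2nd smallest replicate is 4.401; the 8th is 5.402.

(4.401, 5.402)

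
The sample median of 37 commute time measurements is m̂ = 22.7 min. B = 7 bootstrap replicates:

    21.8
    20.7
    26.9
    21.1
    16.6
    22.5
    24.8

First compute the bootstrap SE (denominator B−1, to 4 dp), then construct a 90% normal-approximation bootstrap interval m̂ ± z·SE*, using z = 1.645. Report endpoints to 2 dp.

Mean of replicates = 22.0571; sum of squared deviations = 63.7771; SE* = √(63.7771/6) = 3.2603
Margin = 1.645 × 3.2603 = 5.363
Interval: 22.7 ± 5.363

(17.34, 28.06)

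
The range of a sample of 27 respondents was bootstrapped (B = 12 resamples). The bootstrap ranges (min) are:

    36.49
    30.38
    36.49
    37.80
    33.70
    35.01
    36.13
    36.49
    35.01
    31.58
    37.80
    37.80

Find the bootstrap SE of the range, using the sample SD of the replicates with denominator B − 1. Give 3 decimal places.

Bootstrap SE is the standard deviation of the 12 replicate ranges.
Mean of replicates: (36.49 + 30.38 + 36.49 + 37.80 + 33.70 + 35.01 + 36.13 + 36.49 + 35.01 + 31.58 + 37.80 + 37.80) / 12 = 424.6800 / 12 = 35.3900
Sum of squared deviations: (+1.1000)² + (−5.0100)² + (+1.1000)² + (+2.4100)² + (−1.6900)² + (−0.3800)² + (+0.7400)² + (+1.1000)² + (−0.3800)² + (−3.8100)² + (+2.4100)² + (+2.4100)² = 64.3630
Variance = 64.3630 / 11 = 5.8512
SE* = √5.8512

SE* = 2.419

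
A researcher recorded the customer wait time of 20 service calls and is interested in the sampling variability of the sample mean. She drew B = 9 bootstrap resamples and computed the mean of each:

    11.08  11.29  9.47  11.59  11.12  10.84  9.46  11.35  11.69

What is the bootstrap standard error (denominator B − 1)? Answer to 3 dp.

SE* = 0.841

Bootstrap SE is the standard deviation of the 9 replicate means.
Mean of replicates: (11.08 + 11.29 + 9.47 + 11.59 + 11.12 + 10.84 + 9.46 + 11.35 + 11.69) / 9 = 97.8900 / 9 = 10.8767
Sum of squared deviations: (+0.2033)² + (+0.4133)² + (−1.4067)² + (+0.7133)² + (+0.2433)² + (−0.0367)² + (−1.4167)² + (+0.4733)² + (+0.8133)² = 5.6528
Variance = 5.6528 / 8 = 0.7066
SE* = √0.7066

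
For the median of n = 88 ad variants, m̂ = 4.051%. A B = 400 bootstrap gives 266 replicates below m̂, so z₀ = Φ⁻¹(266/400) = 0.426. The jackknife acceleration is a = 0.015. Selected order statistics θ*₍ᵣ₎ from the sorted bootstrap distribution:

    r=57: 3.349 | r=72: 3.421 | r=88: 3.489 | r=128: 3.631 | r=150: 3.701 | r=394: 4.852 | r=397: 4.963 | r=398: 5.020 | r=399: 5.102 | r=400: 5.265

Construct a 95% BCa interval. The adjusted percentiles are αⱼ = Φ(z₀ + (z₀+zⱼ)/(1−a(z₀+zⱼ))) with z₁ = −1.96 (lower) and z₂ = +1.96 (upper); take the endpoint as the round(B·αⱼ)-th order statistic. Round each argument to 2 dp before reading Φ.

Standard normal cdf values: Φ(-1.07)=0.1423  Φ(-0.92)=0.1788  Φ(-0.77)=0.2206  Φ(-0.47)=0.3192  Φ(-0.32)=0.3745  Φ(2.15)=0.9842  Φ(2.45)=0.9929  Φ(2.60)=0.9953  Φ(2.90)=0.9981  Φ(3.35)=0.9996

(3.349, 5.102)

Lower: z₀ + z₁ = 0.426 + (-1.960) = -1.534; 1 − a(z₀+z₁) = 1 − (0.015)(-1.534) = 1.0230; argument = 0.426 + (-1.534)/1.0230 = -1.0735 → -1.07.
α₁ = Φ(-1.07) = 0.1423; rank = round(400 × 0.1423) = 57; θ*₍57₎ = 3.349.
Upper: z₀ + z₂ = 2.386; 1 − a(z₀+z₂) = 0.9642; argument = 2.9006 → 2.90; α₂ = 0.9981; rank = 399; θ*₍399₎ = 5.102.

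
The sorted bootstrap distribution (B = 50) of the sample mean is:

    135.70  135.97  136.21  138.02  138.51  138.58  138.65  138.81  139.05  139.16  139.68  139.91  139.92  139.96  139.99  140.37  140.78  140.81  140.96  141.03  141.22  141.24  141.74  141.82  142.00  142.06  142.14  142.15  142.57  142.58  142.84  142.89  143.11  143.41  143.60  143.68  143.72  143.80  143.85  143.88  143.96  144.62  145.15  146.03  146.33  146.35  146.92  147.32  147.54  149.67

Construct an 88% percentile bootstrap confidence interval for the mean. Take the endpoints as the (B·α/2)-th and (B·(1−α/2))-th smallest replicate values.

(136.21, 146.92)

α = 0.12; lower rank = 50 × 0.060 = 3; upper rank = 50 × 0.940 = 47.
The 3rd smallest replicate is 136.21; the 47th is 146.92.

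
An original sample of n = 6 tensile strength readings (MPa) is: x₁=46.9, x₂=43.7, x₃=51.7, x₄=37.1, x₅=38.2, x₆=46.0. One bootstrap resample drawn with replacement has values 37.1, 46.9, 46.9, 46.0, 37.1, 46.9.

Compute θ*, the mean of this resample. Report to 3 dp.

Mean = (37.1 + 46.9 + 46.9 + 46.0 + 37.1 + 46.9) / 6 = 260.90 / 6 = 43.483

θ* = 43.483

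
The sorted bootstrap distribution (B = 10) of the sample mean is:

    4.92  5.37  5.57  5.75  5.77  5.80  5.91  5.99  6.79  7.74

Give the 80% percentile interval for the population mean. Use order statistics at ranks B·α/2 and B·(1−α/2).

α = 0.20; lower rank = 10 × 0.100 = 1; upper rank = 10 × 0.900 = 9.
The 1st smallest replicate is 4.92; the 9th is 6.79.

(4.92, 6.79)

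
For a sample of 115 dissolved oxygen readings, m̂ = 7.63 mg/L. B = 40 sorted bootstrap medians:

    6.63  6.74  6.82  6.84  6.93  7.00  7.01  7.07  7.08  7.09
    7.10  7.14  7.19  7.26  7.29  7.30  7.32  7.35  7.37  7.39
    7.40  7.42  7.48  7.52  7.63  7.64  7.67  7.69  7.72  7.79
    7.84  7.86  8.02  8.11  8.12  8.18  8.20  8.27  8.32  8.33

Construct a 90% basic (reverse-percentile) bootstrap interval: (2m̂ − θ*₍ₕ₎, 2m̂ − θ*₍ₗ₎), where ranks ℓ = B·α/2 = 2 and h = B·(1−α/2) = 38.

Percentile endpoints at ranks 2 and 38: θ*₍2₎ = 6.74, θ*₍38₎ = 8.27.
Basic interval reflects these around m̂:
  lower = 2 × 7.63 − 8.27 = 6.99
  upper = 2 × 7.63 − 6.74 = 8.52

(6.99, 8.52)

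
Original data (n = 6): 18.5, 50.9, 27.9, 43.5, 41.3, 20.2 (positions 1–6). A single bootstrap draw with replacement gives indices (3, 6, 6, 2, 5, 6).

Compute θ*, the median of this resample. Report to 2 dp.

θ* = 24.05

Resample values: 27.9, 20.2, 20.2, 50.9, 41.3, 20.2.
Sorted: 20.2, 20.2, 20.2, 27.9, 41.3, 50.9
Median = average of the two middle values = 24.05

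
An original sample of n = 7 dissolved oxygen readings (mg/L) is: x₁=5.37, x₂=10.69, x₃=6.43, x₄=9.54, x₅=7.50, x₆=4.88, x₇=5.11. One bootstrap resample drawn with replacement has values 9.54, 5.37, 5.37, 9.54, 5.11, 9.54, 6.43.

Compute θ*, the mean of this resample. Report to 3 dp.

Mean = (9.54 + 5.37 + 5.37 + 9.54 + 5.11 + 9.54 + 6.43) / 7 = 50.900 / 7 = 7.271

θ* = 7.271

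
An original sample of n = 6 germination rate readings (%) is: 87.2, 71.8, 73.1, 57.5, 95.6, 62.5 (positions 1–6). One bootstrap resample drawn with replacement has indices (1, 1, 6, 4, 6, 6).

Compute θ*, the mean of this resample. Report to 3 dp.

Resample values: 87.2, 87.2, 62.5, 57.5, 62.5, 62.5.
Mean = (87.2 + 87.2 + 62.5 + 57.5 + 62.5 + 62.5) / 6 = 419.40 / 6 = 69.900

θ* = 69.900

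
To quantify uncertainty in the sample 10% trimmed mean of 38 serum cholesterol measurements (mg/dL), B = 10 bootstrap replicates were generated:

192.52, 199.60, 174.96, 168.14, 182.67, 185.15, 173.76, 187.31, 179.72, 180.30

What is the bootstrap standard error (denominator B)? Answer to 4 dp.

Bootstrap SE is the standard deviation of the 10 replicate 10% trimmed means.
Mean of replicates: (192.52 + 199.60 + 174.96 + 168.14 + 182.67 + 185.15 + 173.76 + 187.31 + 179.72 + 180.30) / 10 = 1824.13000 / 10 = 182.41300
Sum of squared deviations: (+10.10700)² + (+17.18700)² + (−7.45300)² + (−14.27300)² + (+0.25700)² + (+2.73700)² + (−8.65300)² + (+4.89700)² + (−2.69300)² + (−2.11300)² = 774.93941
Variance = 774.93941 / 10 = 77.49394
SE* = √77.49394

SE* = 8.8031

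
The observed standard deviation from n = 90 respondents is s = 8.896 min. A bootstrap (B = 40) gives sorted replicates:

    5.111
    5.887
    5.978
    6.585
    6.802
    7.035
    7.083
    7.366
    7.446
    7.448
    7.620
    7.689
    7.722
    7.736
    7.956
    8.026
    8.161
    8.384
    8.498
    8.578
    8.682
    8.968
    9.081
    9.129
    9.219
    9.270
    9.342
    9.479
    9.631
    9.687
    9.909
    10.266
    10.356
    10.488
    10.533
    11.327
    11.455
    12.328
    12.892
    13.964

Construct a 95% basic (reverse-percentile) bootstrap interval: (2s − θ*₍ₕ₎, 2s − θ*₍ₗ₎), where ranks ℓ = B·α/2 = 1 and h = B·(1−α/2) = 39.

(4.900, 12.681)

Percentile endpoints at ranks 1 and 39: θ*₍1₎ = 5.111, θ*₍39₎ = 12.892.
Basic interval reflects these around s:
  lower = 2 × 8.896 − 12.892 = 4.900
  upper = 2 × 8.896 − 5.111 = 12.681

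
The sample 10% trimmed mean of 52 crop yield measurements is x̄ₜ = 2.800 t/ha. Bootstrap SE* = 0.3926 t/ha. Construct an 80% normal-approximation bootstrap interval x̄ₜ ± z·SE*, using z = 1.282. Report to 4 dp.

Margin = 1.282 × 0.3926 = 0.50331
Interval: 2.800 ± 0.50331

(2.2967, 3.3033)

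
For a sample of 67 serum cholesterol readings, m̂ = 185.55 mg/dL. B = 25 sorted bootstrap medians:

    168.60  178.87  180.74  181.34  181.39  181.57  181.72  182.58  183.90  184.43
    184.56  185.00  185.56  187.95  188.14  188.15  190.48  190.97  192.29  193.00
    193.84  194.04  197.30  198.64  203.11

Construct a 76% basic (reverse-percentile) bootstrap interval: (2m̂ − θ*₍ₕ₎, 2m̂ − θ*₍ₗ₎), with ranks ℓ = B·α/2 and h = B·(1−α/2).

(177.06, 190.36)

Percentile endpoints at ranks 3 and 22: θ*₍3₎ = 180.74, θ*₍22₎ = 194.04.
Basic interval reflects these around m̂:
  lower = 2 × 185.55 − 194.04 = 177.06
  upper = 2 × 185.55 − 180.74 = 190.36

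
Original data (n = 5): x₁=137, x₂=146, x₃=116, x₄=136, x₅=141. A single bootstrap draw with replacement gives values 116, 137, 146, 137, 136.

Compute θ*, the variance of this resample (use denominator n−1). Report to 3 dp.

Mean = 134.4000; sum of squared deviations = 489.2000
s² = 489.2000 / 4 = 122.3000

θ* = 122.300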